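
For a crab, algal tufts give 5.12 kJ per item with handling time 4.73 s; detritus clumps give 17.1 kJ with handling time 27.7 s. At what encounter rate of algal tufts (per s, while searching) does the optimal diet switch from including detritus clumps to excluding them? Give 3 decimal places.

At the threshold, the rate on algal tufts alone equals the profitability of detritus clumps: λ·5.12/(1 + λ·4.73) = 17.1/27.7 = 0.6173.
Rearranging, λ(5.12 − 0.6173×4.73) = 0.6173, so λ = 0.6173/2.2 = 0.2806 per s.

0.281 per s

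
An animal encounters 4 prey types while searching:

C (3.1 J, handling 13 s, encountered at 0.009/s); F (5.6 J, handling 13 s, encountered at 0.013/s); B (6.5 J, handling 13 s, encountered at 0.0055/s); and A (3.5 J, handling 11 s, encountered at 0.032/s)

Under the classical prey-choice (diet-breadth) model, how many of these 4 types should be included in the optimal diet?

E/h in descending order: B 0.5, F 0.431, A 0.318, C 0.238 J/s. The optimal diet is the largest prefix of this list for which every included type satisfies E_i/h_i > R on the types above it.
Rate on top 1: 0.03336. F: 0.431 > 0.03336 → include.
Rate on top 2: 0.08751. A: 0.318 > 0.08751 → include.
Rate on top 3: 0.1385. C: 0.238 > 0.1385 → include.
Optimal diet: B, F, A, C — 4 of 4 types.

4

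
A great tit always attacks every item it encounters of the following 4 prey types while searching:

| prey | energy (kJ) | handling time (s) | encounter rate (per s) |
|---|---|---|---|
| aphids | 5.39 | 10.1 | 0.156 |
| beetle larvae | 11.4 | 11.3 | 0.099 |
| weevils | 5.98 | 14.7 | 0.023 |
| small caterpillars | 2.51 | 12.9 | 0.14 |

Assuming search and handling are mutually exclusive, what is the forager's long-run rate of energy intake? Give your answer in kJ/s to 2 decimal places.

R = (0.156×5.39 + 0.099×11.4 + 0.023×5.98 + 0.14×2.51) / (1 + 0.156×10.1 + 0.099×11.3 + 0.023×14.7 + 0.14×12.9) = 2.458/5.838 = 0.4211 kJ/s.

0.42 kJ/s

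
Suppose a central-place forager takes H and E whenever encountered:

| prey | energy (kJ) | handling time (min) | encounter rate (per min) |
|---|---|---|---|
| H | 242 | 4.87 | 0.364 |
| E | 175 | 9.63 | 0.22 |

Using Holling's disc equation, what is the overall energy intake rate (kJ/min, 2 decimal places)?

25.88 kJ/min

R = (0.364×242 + 0.22×175) / (1 + 0.364×4.87 + 0.22×9.63) = 126.6/4.891 = 25.88 kJ/min.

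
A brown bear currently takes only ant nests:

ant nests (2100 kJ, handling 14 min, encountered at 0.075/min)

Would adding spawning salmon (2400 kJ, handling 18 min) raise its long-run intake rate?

Intake rate on the current diet: R = (0.075×2100) / (1 + 0.075×14) = 157.5/2.05 = 76.83 kJ/min.
spawning salmon: E/h = 2400/18 = 133.3 kJ/min.
133.3 > 76.83, so adding spawning salmon raises the average — include it.

Yes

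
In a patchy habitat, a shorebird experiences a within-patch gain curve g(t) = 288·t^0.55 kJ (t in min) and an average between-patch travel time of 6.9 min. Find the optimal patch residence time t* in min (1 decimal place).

8.4 min

Optimal t* satisfies g'(t*) = g(t*)/(T + t*).
g'(t) = 0.55·288·t^-0.45. Setting 0.55·288·t^-0.45 = 288·t^0.55/(6.9+t) gives 0.55(6.9+t) = t, so 0.45·t = 0.55×6.9.
t* = 0.55×6.9/0.45 = 8.433 min.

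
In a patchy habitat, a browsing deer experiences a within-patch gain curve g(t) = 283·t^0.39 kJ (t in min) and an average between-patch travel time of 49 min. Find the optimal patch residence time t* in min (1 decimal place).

31.3 min

Maximise g(t)/(T+t): set derivative to zero → g'(t)(T+t) = g(t).
g'(t) = 0.39·283·t^-0.61. Setting 0.39·283·t^-0.61 = 283·t^0.39/(49+t) gives 0.39(49+t) = t, so 0.61·t = 0.39×49.
t* = 0.39×49/0.61 = 31.33 min.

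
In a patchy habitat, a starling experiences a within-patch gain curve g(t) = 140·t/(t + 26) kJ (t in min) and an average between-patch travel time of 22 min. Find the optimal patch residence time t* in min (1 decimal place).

By the marginal value theorem, leave when the instantaneous gain rate g'(t) equals the habitat-wide average g(t)/(T + t).
g'(t) = 140·26/(t + 26)². Setting 140·26/(t+26)² = 140t/[(t+26)(22+t)] gives 26(22+t) = t(t+26), so t² = 26×22 = 572.
t* = √572 = 23.92 min.

23.9 min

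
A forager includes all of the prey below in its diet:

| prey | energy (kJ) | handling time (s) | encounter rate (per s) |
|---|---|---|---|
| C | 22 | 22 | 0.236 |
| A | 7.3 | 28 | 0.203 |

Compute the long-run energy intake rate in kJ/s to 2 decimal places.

R = (0.236×22 + 0.203×7.3) / (1 + 0.236×22 + 0.203×28) = 6.674/11.88 = 0.562 kJ/s.

0.56 kJ/s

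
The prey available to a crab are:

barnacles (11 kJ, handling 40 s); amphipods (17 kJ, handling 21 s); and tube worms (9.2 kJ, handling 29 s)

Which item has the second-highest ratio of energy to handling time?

tube worms

Profitability E/h (kJ/s): barnacles = 11/40 = 0.275, amphipods = 17/21 = 0.81, tube worms = 9.2/29 = 0.317.
Ranked: amphipods > tube worms > barnacles.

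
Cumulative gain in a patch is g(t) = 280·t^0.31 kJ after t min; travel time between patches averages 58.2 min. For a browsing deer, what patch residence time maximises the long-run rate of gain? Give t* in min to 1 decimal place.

Optimal t* satisfies g'(t*) = g(t*)/(T + t*).
g'(t) = 0.31·280·t^-0.69. Setting 0.31·280·t^-0.69 = 280·t^0.31/(58.2+t) gives 0.31(58.2+t) = t, so 0.69·t = 0.31×58.2.
t* = 0.31×58.2/0.69 = 26.15 min.

26.1 min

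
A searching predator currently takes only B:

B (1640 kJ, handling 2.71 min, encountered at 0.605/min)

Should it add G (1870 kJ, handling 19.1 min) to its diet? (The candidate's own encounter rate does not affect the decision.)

On B alone, R = ΣλE/(1+Σλh) = 992.2/2.64 = 375.9 kJ/min.
Profitability of G: 1870/19.1 = 97.91 kJ/min.
Since 97.91 < R, time spent handling G is better spent searching.

No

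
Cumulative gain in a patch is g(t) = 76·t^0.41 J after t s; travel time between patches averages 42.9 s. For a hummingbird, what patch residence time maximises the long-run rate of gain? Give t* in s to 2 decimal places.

Optimal t* satisfies g'(t*) = g(t*)/(T + t*).
g'(t) = 0.41·76·t^-0.59. Setting 0.41·76·t^-0.59 = 76·t^0.41/(42.9+t) gives 0.41(42.9+t) = t, so 0.59·t = 0.41×42.9.
t* = 0.41×42.9/0.59 = 29.81 s.

29.81 s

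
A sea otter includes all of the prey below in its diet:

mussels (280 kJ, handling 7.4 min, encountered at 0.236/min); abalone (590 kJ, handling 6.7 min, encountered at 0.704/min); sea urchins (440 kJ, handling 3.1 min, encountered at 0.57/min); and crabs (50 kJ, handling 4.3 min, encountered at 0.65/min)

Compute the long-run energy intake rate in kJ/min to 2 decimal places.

63.59 kJ/min

R = Σλ_iE_i / (1 + Σλ_ih_i)
Numerator: 0.236×280 + 0.704×590 + 0.57×440 + 0.65×50 = 764.7
Denominator: 1 + 0.236×7.4 + 0.704×6.7 + 0.57×3.1 + 0.65×4.3 = 12.03
R = 764.7/12.03 = 63.59 kJ/min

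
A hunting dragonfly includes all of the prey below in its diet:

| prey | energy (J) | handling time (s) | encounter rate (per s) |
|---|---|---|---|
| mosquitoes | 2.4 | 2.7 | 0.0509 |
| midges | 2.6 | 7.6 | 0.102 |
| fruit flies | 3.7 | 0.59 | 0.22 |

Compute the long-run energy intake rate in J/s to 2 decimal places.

Energy encountered per unit search time: 0.0509×2.4 + 0.102×2.6 + 0.22×3.7 = 1.201 J/s.
Handling time per unit search time: 0.0509×2.7 + 0.102×7.6 + 0.22×0.59 = 1.042.
Rate = 1.201/(1 + 1.042) = 0.5882 J/s.

0.59 J/s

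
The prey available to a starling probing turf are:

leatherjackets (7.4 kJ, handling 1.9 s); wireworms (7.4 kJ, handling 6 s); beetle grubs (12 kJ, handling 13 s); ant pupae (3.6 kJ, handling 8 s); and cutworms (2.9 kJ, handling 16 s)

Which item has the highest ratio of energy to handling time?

In descending order of E/h:
leatherjackets: 7.4/1.9 = 3.89 kJ/s
wireworms: 7.4/6 = 1.23 kJ/s
beetle grubs: 12/13 = 0.923 kJ/s
ant pupae: 3.6/8 = 0.45 kJ/s
cutworms: 2.9/16 = 0.181 kJ/s

leatherjackets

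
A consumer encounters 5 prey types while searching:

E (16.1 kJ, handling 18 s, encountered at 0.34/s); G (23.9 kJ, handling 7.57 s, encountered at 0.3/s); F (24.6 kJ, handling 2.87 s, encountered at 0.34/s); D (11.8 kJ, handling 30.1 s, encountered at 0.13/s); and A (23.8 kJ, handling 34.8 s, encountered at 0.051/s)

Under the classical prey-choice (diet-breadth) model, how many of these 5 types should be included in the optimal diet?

1

Rank by E/h (kJ/s): F 8.57, G 3.16, E 0.894, A 0.684, D 0.392. Include each in turn until the next type's E/h falls below the running intake rate.
Rate on top 1: 4.233. G: 3.16 < 4.233 → exclude; stop.
Optimal diet: F — 1 of 5 types.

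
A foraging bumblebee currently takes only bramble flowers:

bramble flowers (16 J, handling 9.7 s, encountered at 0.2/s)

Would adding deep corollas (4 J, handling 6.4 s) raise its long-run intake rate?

On bramble flowers alone, R = ΣλE/(1+Σλh) = 3.2/2.94 = 1.088 J/s.
deep corollas: E/h = 4/6.4 = 0.625 J/s.
Since 0.625 < R, time spent handling deep corollas is better spent searching.

No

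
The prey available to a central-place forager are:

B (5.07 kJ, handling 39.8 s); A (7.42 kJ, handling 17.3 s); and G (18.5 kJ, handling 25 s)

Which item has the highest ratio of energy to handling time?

In descending order of E/h:
G: 18.5/25 = 0.74 kJ/s
A: 7.42/17.3 = 0.429 kJ/s
B: 5.07/39.8 = 0.127 kJ/s

G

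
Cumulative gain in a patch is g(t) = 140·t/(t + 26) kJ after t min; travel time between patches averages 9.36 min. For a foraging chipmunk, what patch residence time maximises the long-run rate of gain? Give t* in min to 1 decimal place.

By the marginal value theorem, leave when the instantaneous gain rate g'(t) equals the habitat-wide average g(t)/(T + t).
g'(t) = 140·26/(t + 26)². Setting 140·26/(t+26)² = 140t/[(t+26)(9.36+t)] gives 26(9.36+t) = t(t+26), so t² = 26×9.36 = 243.4.
t* = √243.4 = 15.6 min.

15.6 min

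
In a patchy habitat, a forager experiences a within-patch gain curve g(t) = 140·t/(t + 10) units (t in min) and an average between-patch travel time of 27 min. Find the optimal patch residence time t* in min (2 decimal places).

By the marginal value theorem, leave when the instantaneous gain rate g'(t) equals the habitat-wide average g(t)/(T + t).
g'(t) = 140·10/(t + 10)². Setting 140·10/(t+10)² = 140t/[(t+10)(27+t)] gives 10(27+t) = t(t+10), so t² = 10×27 = 270.
t* = √270 = 16.43 min.

16.43 min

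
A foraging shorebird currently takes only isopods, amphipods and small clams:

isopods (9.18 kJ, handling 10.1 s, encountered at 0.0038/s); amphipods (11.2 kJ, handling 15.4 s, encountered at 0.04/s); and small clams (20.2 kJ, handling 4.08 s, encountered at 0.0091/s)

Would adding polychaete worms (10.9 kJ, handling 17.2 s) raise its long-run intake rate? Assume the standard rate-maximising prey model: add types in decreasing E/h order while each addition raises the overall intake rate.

Yes

Intake rate on the current diet: R = (0.0038×9.18 + 0.04×11.2 + 0.0091×20.2) / (1 + 0.0038×10.1 + 0.04×15.4 + 0.0091×4.08) = 0.6667/1.692 = 0.3941 kJ/s.
polychaete worms: E/h = 10.9/17.2 = 0.6337 kJ/s.
Since 0.6337 > R, including polychaete worms increases the long-run rate.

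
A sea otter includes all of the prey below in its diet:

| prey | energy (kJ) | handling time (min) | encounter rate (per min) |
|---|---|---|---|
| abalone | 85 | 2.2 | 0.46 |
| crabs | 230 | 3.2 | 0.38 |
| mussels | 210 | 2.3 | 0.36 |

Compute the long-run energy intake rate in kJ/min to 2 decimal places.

49.83 kJ/min

R = (0.46×85 + 0.38×230 + 0.36×210) / (1 + 0.46×2.2 + 0.38×3.2 + 0.36×2.3) = 202.1/4.056 = 49.83 kJ/min.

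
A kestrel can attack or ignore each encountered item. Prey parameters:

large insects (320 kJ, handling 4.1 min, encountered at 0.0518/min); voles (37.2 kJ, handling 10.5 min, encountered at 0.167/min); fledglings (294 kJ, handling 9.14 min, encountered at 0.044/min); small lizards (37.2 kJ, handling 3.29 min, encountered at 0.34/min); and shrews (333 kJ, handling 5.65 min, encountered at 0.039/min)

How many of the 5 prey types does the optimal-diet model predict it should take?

3

Rank by E/h (kJ/min): large insects 78, shrews 58.9, fledglings 32.2, small lizards 11.3, voles 3.54. Include each in turn until the next type's E/h falls below the running intake rate.
Rate on top 1: 13.67. shrews: 58.9 > 13.67 → include.
Rate on top 2: 20.63. fledglings: 32.2 > 20.63 → include.
Rate on top 3: 23.16. small lizards: 11.3 < 23.16 → exclude; stop.
Optimal diet: large insects, shrews, fledglings — 3 of 5 types.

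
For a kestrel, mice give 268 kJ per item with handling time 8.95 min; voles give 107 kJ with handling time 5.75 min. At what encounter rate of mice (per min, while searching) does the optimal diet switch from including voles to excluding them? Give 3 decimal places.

0.183 per min

The zero-one rule: include voles iff E₂/h₂ > λE₁/(1+λh₁). Equality gives the switch point.
λE₁h₂ = E₂ + λE₂h₁ ⇒ λ = E₂/(E₁h₂ − E₂h₁) = 107/(1541 − 957.6) = 0.1834 per min.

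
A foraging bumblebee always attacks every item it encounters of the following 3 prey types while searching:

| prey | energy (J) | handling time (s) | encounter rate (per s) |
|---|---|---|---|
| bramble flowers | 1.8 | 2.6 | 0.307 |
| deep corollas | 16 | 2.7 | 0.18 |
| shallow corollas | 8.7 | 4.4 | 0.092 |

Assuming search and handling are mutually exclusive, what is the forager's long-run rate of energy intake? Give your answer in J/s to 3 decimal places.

1.574 J/s

Energy encountered per unit search time: 0.307×1.8 + 0.18×16 + 0.092×8.7 = 4.233 J/s.
Handling time per unit search time: 0.307×2.6 + 0.18×2.7 + 0.092×4.4 = 1.689.
Rate = 4.233/(1 + 1.689) = 1.574 J/s.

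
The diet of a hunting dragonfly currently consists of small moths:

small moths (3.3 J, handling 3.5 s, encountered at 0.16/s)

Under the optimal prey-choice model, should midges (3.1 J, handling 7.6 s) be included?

Current rate: (0.16×3.3)/(1 + 0.16×3.5) = 0.3385 J/s.
Profitability of midges: 3.1/7.6 = 0.4079 J/s.
Since 0.4079 > R, including midges increases the long-run rate.

Yes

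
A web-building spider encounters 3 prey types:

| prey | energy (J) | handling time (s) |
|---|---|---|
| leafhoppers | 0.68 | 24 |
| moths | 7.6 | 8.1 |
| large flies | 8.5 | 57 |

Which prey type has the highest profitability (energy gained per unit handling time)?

Profitability E/h (J/s): leafhoppers = 0.68/24 = 0.0283, moths = 7.6/8.1 = 0.938, large flies = 8.5/57 = 0.149.
Ranked: moths > large flies > leafhoppers.

moths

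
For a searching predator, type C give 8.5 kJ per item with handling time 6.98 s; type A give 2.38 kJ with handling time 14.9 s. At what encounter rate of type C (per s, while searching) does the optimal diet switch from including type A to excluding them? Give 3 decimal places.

0.022 per s

At the threshold, the rate on type C alone equals the profitability of type A: λ·8.5/(1 + λ·6.98) = 2.38/14.9 = 0.1597.
Rearranging, λ(8.5 − 0.1597×6.98) = 0.1597, so λ = 0.1597/7.385 = 0.02163 per s.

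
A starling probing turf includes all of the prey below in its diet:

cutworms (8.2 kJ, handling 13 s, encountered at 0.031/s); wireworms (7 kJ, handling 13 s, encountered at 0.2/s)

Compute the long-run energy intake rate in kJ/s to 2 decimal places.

R = (0.031×8.2 + 0.2×7) / (1 + 0.031×13 + 0.2×13) = 1.654/4.003 = 0.4132 kJ/s.

0.41 kJ/s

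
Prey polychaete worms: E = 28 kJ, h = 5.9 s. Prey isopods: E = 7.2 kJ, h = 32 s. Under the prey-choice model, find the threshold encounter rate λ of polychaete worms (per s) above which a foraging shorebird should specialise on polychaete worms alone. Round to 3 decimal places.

0.008 per s

At the threshold, the rate on polychaete worms alone equals the profitability of isopods: λ·28/(1 + λ·5.9) = 7.2/32 = 0.225.
Rearranging, λ(28 − 0.225×5.9) = 0.225, so λ = 0.225/26.67 = 0.008436 per s.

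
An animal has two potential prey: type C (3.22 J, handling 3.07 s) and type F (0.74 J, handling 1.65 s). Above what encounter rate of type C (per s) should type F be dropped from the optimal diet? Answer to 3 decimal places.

Drop type F once their profitability E₂/h₂ falls below the rate achievable on type C alone: E₂/h₂ = λE₁/(1 + λh₁).
Solve for λ: λE₁h₂ = E₂(1 + λh₁) → λ(E₁h₂ − E₂h₁) = E₂ → λ = E₂/(E₁h₂ − E₂h₁).
λ = 0.74/(3.22×1.65 − 0.74×3.07) = 0.74/3.041 = 0.2433 per s.

0.243 per s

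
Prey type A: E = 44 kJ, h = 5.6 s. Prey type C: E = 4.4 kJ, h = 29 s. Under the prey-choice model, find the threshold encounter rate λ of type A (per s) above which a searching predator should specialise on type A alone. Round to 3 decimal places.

0.004 per s

At the threshold, the rate on type A alone equals the profitability of type C: λ·44/(1 + λ·5.6) = 4.4/29 = 0.1517.
Rearranging, λ(44 − 0.1517×5.6) = 0.1517, so λ = 0.1517/43.15 = 0.003516 per s.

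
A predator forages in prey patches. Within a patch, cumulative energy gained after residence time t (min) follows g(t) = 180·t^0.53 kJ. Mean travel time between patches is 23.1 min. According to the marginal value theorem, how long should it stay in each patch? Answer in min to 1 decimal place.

By the marginal value theorem, leave when the instantaneous gain rate g'(t) equals the habitat-wide average g(t)/(T + t).
g'(t) = 0.53·180·t^-0.47. Setting 0.53·180·t^-0.47 = 180·t^0.53/(23.1+t) gives 0.53(23.1+t) = t, so 0.47·t = 0.53×23.1.
t* = 0.53×23.1/0.47 = 26.05 min.

26.0 min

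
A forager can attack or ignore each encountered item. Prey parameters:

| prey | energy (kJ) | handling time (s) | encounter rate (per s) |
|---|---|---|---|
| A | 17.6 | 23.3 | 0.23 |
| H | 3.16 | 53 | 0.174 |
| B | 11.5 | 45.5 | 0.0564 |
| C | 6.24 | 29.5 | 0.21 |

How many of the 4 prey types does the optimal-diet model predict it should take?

1

Profitabilities (E/h, kJ/s): A 0.755, B 0.253, C 0.212, H 0.0596. Add prey in this order while the next type's profitability exceeds the intake rate on those already taken.
Rate on top 1: 0.6366. B: 0.253 < 0.6366 → exclude; stop.
Optimal diet: A — 1 of 4 types.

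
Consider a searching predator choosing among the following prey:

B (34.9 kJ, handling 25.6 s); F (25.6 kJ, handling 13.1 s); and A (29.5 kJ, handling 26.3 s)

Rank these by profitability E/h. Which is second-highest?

B

In descending order of E/h:
F: 25.6/13.1 = 1.95 kJ/s
B: 34.9/25.6 = 1.36 kJ/s
A: 29.5/26.3 = 1.12 kJ/s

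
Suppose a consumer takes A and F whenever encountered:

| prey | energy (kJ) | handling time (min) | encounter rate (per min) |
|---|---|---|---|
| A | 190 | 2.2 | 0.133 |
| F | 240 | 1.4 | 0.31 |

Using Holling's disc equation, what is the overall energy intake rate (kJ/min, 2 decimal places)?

57.73 kJ/min

R = (0.133×190 + 0.31×240) / (1 + 0.133×2.2 + 0.31×1.4) = 99.67/1.727 = 57.73 kJ/min.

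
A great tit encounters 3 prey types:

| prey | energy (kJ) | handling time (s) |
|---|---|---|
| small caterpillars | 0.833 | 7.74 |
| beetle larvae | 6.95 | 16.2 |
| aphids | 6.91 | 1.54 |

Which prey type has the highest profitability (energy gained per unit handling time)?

aphids

In descending order of E/h:
aphids: 6.91/1.54 = 4.49 kJ/s
beetle larvae: 6.95/16.2 = 0.429 kJ/s
small caterpillars: 0.833/7.74 = 0.108 kJ/s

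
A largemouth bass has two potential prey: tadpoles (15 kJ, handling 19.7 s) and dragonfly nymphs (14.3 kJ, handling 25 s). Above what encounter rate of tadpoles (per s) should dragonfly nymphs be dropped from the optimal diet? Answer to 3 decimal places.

Drop dragonfly nymphs once their profitability E₂/h₂ falls below the rate achievable on tadpoles alone: E₂/h₂ = λE₁/(1 + λh₁).
Solve for λ: λE₁h₂ = E₂(1 + λh₁) → λ(E₁h₂ − E₂h₁) = E₂ → λ = E₂/(E₁h₂ − E₂h₁).
λ = 14.3/(15×25 − 14.3×19.7) = 14.3/93.29 = 0.1533 per s.

0.153 per s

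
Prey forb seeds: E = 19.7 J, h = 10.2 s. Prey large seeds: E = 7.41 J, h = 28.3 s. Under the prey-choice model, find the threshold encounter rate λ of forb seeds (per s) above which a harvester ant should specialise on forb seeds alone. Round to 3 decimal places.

0.015 per s

Drop large seeds once their profitability E₂/h₂ falls below the rate achievable on forb seeds alone: E₂/h₂ = λE₁/(1 + λh₁).
Solve for λ: λE₁h₂ = E₂(1 + λh₁) → λ(E₁h₂ − E₂h₁) = E₂ → λ = E₂/(E₁h₂ − E₂h₁).
λ = 7.41/(19.7×28.3 − 7.41×10.2) = 7.41/481.9 = 0.01538 per s.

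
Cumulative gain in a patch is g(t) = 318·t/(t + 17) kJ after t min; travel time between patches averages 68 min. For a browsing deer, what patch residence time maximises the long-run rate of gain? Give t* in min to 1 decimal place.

34.0 min

By the marginal value theorem, leave when the instantaneous gain rate g'(t) equals the habitat-wide average g(t)/(T + t).
g'(t) = 318·17/(t + 17)². Setting 318·17/(t+17)² = 318t/[(t+17)(68+t)] gives 17(68+t) = t(t+17), so t² = 17×68 = 1156.
t* = √1156 = 34 min.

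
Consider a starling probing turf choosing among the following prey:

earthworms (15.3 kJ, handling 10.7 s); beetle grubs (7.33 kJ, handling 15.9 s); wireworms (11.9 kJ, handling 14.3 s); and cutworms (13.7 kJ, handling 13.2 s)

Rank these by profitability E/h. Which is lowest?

In descending order of E/h:
earthworms: 15.3/10.7 = 1.43 kJ/s
cutworms: 13.7/13.2 = 1.04 kJ/s
wireworms: 11.9/14.3 = 0.832 kJ/s
beetle grubs: 7.33/15.9 = 0.461 kJ/s

beetle grubs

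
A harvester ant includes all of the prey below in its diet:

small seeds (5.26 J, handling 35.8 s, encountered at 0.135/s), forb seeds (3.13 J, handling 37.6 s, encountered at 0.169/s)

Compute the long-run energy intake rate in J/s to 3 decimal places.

0.102 J/s

R = Σλ_iE_i / (1 + Σλ_ih_i)
Numerator: 0.135×5.26 + 0.169×3.13 = 1.239
Denominator: 1 + 0.135×35.8 + 0.169×37.6 = 12.19
R = 1.239/12.19 = 0.1017 J/s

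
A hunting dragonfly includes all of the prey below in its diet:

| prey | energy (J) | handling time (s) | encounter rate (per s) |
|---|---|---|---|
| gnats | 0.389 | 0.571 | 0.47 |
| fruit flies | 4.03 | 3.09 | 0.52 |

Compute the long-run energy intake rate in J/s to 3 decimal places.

R = Σλ_iE_i / (1 + Σλ_ih_i)
Numerator: 0.47×0.389 + 0.52×4.03 = 2.278
Denominator: 1 + 0.47×0.571 + 0.52×3.09 = 2.875
R = 2.278/2.875 = 0.7925 J/s

0.792 J/s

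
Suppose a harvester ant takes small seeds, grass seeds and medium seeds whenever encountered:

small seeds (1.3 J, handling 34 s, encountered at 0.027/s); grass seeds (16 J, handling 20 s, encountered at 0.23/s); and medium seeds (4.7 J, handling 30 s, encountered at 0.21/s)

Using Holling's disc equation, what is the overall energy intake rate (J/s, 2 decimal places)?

R = Σλ_iE_i / (1 + Σλ_ih_i)
Numerator: 0.027×1.3 + 0.23×16 + 0.21×4.7 = 4.702
Denominator: 1 + 0.027×34 + 0.23×20 + 0.21×30 = 12.82
R = 4.702/12.82 = 0.3668 J/s

0.37 J/s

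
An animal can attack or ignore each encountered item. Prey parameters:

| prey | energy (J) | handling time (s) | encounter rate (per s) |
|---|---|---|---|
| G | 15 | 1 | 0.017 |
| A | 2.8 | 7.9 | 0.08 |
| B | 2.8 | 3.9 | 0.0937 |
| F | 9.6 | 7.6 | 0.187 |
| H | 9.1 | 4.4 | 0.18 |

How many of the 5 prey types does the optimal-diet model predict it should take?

3

E/h in descending order: G 15, H 2.07, F 1.26, B 0.718, A 0.354 J/s. The optimal diet is the largest prefix of this list for which every included type satisfies E_i/h_i > R on the types above it.
Rate on top 1: 0.2507. H: 2.07 > 0.2507 → include.
Rate on top 2: 1.046. F: 1.26 > 1.046 → include.
Rate on top 3: 1.142. B: 0.718 < 1.142 → exclude; stop.
Optimal diet: G, H, F — 3 of 5 types.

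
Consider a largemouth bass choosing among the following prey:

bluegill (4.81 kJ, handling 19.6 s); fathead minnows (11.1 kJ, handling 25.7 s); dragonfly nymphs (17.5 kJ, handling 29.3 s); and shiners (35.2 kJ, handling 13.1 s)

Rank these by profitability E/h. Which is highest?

shiners

In descending order of E/h:
shiners: 35.2/13.1 = 2.69 kJ/s
dragonfly nymphs: 17.5/29.3 = 0.597 kJ/s
fathead minnows: 11.1/25.7 = 0.432 kJ/s
bluegill: 4.81/19.6 = 0.245 kJ/s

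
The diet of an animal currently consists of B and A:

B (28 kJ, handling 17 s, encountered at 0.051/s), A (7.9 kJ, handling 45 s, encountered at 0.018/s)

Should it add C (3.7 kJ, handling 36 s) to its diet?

No

On B and A alone, R = ΣλE/(1+Σλh) = 1.57/2.677 = 0.5866 kJ/s.
Profitability of C: 3.7/36 = 0.1028 kJ/s.
0.1028 < 0.5866, so adding C would lower the average — exclude it.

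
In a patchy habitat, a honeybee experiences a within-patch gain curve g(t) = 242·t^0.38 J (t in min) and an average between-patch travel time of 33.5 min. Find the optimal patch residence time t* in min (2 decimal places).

Optimal t* satisfies g'(t*) = g(t*)/(T + t*).
g'(t) = 0.38·242·t^-0.62. Setting 0.38·242·t^-0.62 = 242·t^0.38/(33.5+t) gives 0.38(33.5+t) = t, so 0.62·t = 0.38×33.5.
t* = 0.38×33.5/0.62 = 20.53 min.

20.53 min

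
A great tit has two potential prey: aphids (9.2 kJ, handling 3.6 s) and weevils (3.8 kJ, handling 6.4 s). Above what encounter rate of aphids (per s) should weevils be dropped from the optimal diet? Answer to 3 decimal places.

The zero-one rule: include weevils iff E₂/h₂ > λE₁/(1+λh₁). Equality gives the switch point.
λE₁h₂ = E₂ + λE₂h₁ ⇒ λ = E₂/(E₁h₂ − E₂h₁) = 3.8/(58.88 − 13.68) = 0.08407 per s.

0.084 per s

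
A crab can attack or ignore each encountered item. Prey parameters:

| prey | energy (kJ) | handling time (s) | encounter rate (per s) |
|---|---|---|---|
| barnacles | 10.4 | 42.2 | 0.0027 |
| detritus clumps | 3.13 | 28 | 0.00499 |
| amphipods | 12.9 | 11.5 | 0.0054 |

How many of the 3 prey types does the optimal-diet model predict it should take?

E/h in descending order: amphipods 1.12, barnacles 0.246, detritus clumps 0.112 kJ/s. The optimal diet is the largest prefix of this list for which every included type satisfies E_i/h_i > R on the types above it.
Rate on top 1: 0.06559. barnacles: 0.246 > 0.06559 → include.
Rate on top 2: 0.08311. detritus clumps: 0.112 > 0.08311 → include.
Optimal diet: amphipods, barnacles, detritus clumps — 3 of 3 types.

3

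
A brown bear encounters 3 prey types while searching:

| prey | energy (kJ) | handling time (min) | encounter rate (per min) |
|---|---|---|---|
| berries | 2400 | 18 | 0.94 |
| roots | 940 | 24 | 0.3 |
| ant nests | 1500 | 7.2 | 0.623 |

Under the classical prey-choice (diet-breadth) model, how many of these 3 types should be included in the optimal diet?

1

Profitabilities (E/h, kJ/min): ant nests 208, berries 133, roots 39.2. Add prey in this order while the next type's profitability exceeds the intake rate on those already taken.
Rate on top 1: 170.4. berries: 133 < 170.4 → exclude; stop.
Optimal diet: ant nests — 1 of 3 types.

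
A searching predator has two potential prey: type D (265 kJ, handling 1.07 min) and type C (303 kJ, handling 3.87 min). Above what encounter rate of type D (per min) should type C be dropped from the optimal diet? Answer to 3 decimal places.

Drop type C once their profitability E₂/h₂ falls below the rate achievable on type D alone: E₂/h₂ = λE₁/(1 + λh₁).
Solve for λ: λE₁h₂ = E₂(1 + λh₁) → λ(E₁h₂ − E₂h₁) = E₂ → λ = E₂/(E₁h₂ − E₂h₁).
λ = 303/(265×3.87 − 303×1.07) = 303/701.3 = 0.432 per min.

0.432 per min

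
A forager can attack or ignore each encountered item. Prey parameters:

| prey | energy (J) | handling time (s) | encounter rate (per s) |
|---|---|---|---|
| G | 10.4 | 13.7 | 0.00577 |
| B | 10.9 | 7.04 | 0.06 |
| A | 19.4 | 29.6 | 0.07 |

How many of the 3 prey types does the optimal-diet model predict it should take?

3

Rank by E/h (J/s): B 1.55, G 0.759, A 0.655. Include each in turn until the next type's E/h falls below the running intake rate.
Rate on top 1: 0.4598. G: 0.759 > 0.4598 → include.
Rate on top 2: 0.4755. A: 0.655 > 0.4755 → include.
Optimal diet: B, G, A — 3 of 3 types.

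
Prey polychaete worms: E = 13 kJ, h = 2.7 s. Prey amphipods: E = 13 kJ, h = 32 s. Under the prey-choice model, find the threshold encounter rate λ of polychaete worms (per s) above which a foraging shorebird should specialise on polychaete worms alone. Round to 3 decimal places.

0.034 per s

At the threshold, the rate on polychaete worms alone equals the profitability of amphipods: λ·13/(1 + λ·2.7) = 13/32 = 0.4062.
Rearranging, λ(13 − 0.4062×2.7) = 0.4062, so λ = 0.4062/11.9 = 0.03413 per s.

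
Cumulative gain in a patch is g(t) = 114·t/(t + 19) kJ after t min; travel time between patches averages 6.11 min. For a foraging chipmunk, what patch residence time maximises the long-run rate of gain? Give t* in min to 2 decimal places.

10.77 min

Optimal t* satisfies g'(t*) = g(t*)/(T + t*).
g'(t) = 114·19/(t + 19)². Setting 114·19/(t+19)² = 114t/[(t+19)(6.11+t)] gives 19(6.11+t) = t(t+19), so t² = 19×6.11 = 116.1.
t* = √116.1 = 10.77 min.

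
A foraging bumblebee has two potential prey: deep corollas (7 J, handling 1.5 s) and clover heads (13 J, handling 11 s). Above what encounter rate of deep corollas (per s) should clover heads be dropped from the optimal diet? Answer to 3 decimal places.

At the threshold, the rate on deep corollas alone equals the profitability of clover heads: λ·7/(1 + λ·1.5) = 13/11 = 1.182.
Rearranging, λ(7 − 1.182×1.5) = 1.182, so λ = 1.182/5.227 = 0.2261 per s.

0.226 per s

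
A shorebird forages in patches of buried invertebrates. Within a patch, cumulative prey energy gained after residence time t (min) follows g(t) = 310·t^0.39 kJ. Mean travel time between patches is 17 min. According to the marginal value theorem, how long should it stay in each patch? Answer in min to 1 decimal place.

By the marginal value theorem, leave when the instantaneous gain rate g'(t) equals the habitat-wide average g(t)/(T + t).
g'(t) = 0.39·310·t^-0.61. Setting 0.39·310·t^-0.61 = 310·t^0.39/(17+t) gives 0.39(17+t) = t, so 0.61·t = 0.39×17.
t* = 0.39×17/0.61 = 10.87 min.

10.9 min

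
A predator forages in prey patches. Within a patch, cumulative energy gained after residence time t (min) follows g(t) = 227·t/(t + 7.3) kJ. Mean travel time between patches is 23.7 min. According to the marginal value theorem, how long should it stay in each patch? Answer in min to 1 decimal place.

By the marginal value theorem, leave when the instantaneous gain rate g'(t) equals the habitat-wide average g(t)/(T + t).
g'(t) = 227·7.3/(t + 7.3)². Setting 227·7.3/(t+7.3)² = 227t/[(t+7.3)(23.7+t)] gives 7.3(23.7+t) = t(t+7.3), so t² = 7.3×23.7 = 173.
t* = √173 = 13.15 min.

13.2 min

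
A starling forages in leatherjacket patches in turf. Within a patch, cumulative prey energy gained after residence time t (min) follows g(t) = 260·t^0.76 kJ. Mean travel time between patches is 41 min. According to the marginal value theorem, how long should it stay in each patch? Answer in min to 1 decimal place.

Optimal t* satisfies g'(t*) = g(t*)/(T + t*).
g'(t) = 0.76·260·t^-0.24. Setting 0.76·260·t^-0.24 = 260·t^0.76/(41+t) gives 0.76(41+t) = t, so 0.24·t = 0.76×41.
t* = 0.76×41/0.24 = 129.8 min.

129.8 min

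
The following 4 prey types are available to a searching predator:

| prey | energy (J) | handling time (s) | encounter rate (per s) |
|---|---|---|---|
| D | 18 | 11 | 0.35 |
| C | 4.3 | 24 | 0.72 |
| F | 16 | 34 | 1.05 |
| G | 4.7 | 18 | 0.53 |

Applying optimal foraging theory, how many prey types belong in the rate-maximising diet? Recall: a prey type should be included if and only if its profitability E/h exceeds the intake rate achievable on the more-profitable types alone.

Profitabilities (E/h, J/s): D 1.64, F 0.471, G 0.261, C 0.179. Add prey in this order while the next type's profitability exceeds the intake rate on those already taken.
Rate on top 1: 1.299. F: 0.471 < 1.299 → exclude; stop.
Optimal diet: D — 1 of 4 types.

1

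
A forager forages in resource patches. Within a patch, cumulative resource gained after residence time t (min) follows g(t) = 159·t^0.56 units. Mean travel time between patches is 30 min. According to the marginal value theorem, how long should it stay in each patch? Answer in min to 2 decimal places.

38.18 min

By the marginal value theorem, leave when the instantaneous gain rate g'(t) equals the habitat-wide average g(t)/(T + t).
g'(t) = 0.56·159·t^-0.44. Setting 0.56·159·t^-0.44 = 159·t^0.56/(30+t) gives 0.56(30+t) = t, so 0.44·t = 0.56×30.
t* = 0.56×30/0.44 = 38.18 min.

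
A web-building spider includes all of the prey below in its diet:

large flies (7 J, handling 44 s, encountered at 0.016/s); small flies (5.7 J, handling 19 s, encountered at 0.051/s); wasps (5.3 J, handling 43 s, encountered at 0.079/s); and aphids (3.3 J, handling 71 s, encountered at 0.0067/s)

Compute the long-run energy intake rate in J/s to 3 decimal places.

Energy encountered per unit search time: 0.016×7 + 0.051×5.7 + 0.079×5.3 + 0.0067×3.3 = 0.8435 J/s.
Handling time per unit search time: 0.016×44 + 0.051×19 + 0.079×43 + 0.0067×71 = 5.546.
Rate = 0.8435/(1 + 5.546) = 0.1289 J/s.

0.129 J/s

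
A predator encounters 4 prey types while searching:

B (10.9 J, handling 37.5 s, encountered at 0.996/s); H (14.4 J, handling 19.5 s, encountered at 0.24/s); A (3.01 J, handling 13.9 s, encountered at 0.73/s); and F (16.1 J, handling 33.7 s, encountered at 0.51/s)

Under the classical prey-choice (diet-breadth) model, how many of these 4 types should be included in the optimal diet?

1

Rank by E/h (J/s): H 0.738, F 0.478, B 0.291, A 0.217. Include each in turn until the next type's E/h falls below the running intake rate.
Rate on top 1: 0.6085. F: 0.478 < 0.6085 → exclude; stop.
Optimal diet: H — 1 of 4 types.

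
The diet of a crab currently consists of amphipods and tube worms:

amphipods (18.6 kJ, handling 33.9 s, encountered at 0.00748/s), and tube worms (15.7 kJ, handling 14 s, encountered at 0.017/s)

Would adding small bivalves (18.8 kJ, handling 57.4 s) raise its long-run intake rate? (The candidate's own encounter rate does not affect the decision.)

Yes

Intake rate on the current diet: R = (0.00748×18.6 + 0.017×15.7) / (1 + 0.00748×33.9 + 0.017×14) = 0.406/1.492 = 0.2722 kJ/s.
small bivalves: E/h = 18.8/57.4 = 0.3275 kJ/s.
Since 0.3275 > R, including small bivalves increases the long-run rate.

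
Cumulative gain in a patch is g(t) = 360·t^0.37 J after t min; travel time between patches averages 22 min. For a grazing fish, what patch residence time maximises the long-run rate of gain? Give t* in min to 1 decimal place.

12.9 min

Maximise g(t)/(T+t): set derivative to zero → g'(t)(T+t) = g(t).
g'(t) = 0.37·360·t^-0.63. Setting 0.37·360·t^-0.63 = 360·t^0.37/(22+t) gives 0.37(22+t) = t, so 0.63·t = 0.37×22.
t* = 0.37×22/0.63 = 12.92 min.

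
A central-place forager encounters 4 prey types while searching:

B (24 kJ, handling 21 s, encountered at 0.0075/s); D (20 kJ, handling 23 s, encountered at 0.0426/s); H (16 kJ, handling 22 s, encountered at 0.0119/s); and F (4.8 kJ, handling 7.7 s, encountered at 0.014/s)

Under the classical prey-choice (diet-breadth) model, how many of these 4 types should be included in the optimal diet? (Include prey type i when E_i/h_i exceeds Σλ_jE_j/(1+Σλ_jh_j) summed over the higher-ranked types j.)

4

E/h in descending order: B 1.14, D 0.87, H 0.727, F 0.623 kJ/s. The optimal diet is the largest prefix of this list for which every included type satisfies E_i/h_i > R on the types above it.
Rate on top 1: 0.1555. D: 0.87 > 0.1555 → include.
Rate on top 2: 0.4829. H: 0.727 > 0.4829 → include.
Rate on top 3: 0.5095. F: 0.623 > 0.5095 → include.
Optimal diet: B, D, H, F — 4 of 4 types.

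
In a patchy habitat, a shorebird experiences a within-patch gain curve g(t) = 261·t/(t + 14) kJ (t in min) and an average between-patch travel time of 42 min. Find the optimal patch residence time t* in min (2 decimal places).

24.25 min

By the marginal value theorem, leave when the instantaneous gain rate g'(t) equals the habitat-wide average g(t)/(T + t).
g'(t) = 261·14/(t + 14)². Setting 261·14/(t+14)² = 261t/[(t+14)(42+t)] gives 14(42+t) = t(t+14), so t² = 14×42 = 588.
t* = √588 = 24.25 min.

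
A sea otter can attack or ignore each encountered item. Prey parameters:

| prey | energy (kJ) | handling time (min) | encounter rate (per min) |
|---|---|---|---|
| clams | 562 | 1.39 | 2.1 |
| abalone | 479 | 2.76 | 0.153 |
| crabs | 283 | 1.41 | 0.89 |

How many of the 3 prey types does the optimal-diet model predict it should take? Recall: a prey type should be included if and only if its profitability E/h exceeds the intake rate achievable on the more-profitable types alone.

E/h in descending order: clams 404, crabs 201, abalone 174 kJ/min. The optimal diet is the largest prefix of this list for which every included type satisfies E_i/h_i > R on the types above it.
Rate on top 1: 301.1. crabs: 201 < 301.1 → exclude; stop.
Optimal diet: clams — 1 of 3 types.

1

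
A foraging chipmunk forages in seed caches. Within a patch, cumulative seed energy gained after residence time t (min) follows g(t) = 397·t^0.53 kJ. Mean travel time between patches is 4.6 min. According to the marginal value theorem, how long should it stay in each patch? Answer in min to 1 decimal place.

5.2 min

By the marginal value theorem, leave when the instantaneous gain rate g'(t) equals the habitat-wide average g(t)/(T + t).
g'(t) = 0.53·397·t^-0.47. Setting 0.53·397·t^-0.47 = 397·t^0.53/(4.6+t) gives 0.53(4.6+t) = t, so 0.47·t = 0.53×4.6.
t* = 0.53×4.6/0.47 = 5.187 min.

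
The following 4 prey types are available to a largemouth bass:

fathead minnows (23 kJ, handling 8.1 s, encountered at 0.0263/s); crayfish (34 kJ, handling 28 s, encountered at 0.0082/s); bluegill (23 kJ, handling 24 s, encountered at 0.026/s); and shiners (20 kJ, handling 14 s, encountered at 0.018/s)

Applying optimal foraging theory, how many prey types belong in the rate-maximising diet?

4

Profitabilities (E/h, kJ/s): fathead minnows 2.84, shiners 1.43, crayfish 1.21, bluegill 0.958. Add prey in this order while the next type's profitability exceeds the intake rate on those already taken.
Rate on top 1: 0.4987. shiners: 1.43 > 0.4987 → include.
Rate on top 2: 0.6586. crayfish: 1.21 > 0.6586 → include.
Rate on top 3: 0.7339. bluegill: 0.958 > 0.7339 → include.
Optimal diet: fathead minnows, shiners, crayfish, bluegill — 4 of 4 types.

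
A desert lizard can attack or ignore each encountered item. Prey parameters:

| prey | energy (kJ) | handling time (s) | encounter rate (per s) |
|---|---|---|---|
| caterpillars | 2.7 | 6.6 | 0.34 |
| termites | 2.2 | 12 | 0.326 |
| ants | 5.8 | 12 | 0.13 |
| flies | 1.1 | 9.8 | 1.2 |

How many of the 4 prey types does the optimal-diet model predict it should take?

2

Profitabilities (E/h, kJ/s): ants 0.483, caterpillars 0.409, termites 0.183, flies 0.112. Add prey in this order while the next type's profitability exceeds the intake rate on those already taken.
Rate on top 1: 0.2945. caterpillars: 0.409 > 0.2945 → include.
Rate on top 2: 0.348. termites: 0.183 < 0.348 → exclude; stop.
Optimal diet: ants, caterpillars — 2 of 4 types.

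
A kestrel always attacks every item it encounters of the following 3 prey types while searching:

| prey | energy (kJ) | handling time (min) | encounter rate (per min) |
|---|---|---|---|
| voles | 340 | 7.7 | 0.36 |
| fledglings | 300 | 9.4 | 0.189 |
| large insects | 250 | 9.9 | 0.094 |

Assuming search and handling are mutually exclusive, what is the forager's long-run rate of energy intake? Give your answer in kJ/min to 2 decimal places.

R = Σλ_iE_i / (1 + Σλ_ih_i)
Numerator: 0.36×340 + 0.189×300 + 0.094×250 = 202.6
Denominator: 1 + 0.36×7.7 + 0.189×9.4 + 0.094×9.9 = 6.479
R = 202.6/6.479 = 31.27 kJ/min

31.27 kJ/min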